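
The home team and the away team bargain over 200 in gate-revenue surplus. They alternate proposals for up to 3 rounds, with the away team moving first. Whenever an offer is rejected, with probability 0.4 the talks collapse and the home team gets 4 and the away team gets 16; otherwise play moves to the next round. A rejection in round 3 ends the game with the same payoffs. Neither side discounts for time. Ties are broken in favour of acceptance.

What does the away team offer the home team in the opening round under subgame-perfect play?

47.2

Round 3 (the away team proposes): the home team gets 4 if talks fail, so the away team offers 4 and keeps 196.
Round 2 (the home team proposes): rejecting gives the away team an expected 0.6 × 196 + 0.4 × 16 = 124, so the home team offers 124, keeping 76.
Round 1 (the away team proposes): rejecting gives the home team an expected 0.6 × 76 + 0.4 × 4 = 47.2, so the away team offers 47.2, keeping 152.8.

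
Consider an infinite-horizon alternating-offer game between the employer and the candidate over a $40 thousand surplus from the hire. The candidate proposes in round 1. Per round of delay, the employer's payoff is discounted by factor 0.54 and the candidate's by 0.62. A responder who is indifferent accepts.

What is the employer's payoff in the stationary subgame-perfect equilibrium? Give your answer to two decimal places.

12.34

Let x be the candidate's share when the candidate proposes and y be the employer's share when the employer proposes.
The employer accepts iff offered ≥ 0.54·y, so x = 40 − 0.54y. Symmetrically y = 40 − 0.62x.
Substituting: x = 40 − 0.54(40 − 0.62x), giving x(1 − 0.62·0.54) = 40(1 − 0.54).
So x = 40 × 0.46 / 0.6652 ≈ 27.6609, and the employer receives 40 − x ≈ 12.3391.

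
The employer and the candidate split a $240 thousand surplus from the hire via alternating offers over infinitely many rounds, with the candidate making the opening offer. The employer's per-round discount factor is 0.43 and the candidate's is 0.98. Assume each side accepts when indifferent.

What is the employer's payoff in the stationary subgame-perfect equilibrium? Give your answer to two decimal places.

3.57

In a stationary SPE each proposer offers the other exactly their discounted continuation value.
If the candidate keeps x when proposing and the employer keeps y when proposing, then x = 240 − 0.43y and y = 240 − 0.98x.
Solving: x = 240(1 − 0.43) / (1 − 0.98·0.43) = 136.8 / 0.5786 ≈ 236.4328.
The employer gets 240 − 236.4328 ≈ 3.5672.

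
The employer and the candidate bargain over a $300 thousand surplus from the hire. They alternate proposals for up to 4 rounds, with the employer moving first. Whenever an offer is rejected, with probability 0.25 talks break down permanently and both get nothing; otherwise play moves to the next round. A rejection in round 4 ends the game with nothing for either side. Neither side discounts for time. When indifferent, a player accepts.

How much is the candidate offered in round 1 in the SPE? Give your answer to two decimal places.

182.81

By backward induction:
Round 4 (the candidate proposes): rejection yields 0 for the employer; the candidate offers 0 and keeps 300.
Round 3 (the employer proposes): rejecting gives the candidate an expected 0.75 × 300 = 225; the employer offers that and keeps 75.
Round 2 (the candidate proposes): rejecting gives the employer an expected 0.75 × 75 = 56.25; the candidate offers that and keeps 243.75.
Round 1 (the employer proposes): rejecting gives the candidate an expected 0.75 × 243.75 = 182.8125. The employer offers 182.8125 and keeps 300 − 182.8125 = 117.1875.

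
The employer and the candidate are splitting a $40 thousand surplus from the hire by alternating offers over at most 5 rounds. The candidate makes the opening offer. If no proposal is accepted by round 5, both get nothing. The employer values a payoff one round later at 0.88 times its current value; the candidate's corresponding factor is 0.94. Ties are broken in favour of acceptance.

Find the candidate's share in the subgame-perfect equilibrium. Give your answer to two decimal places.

36.14

Solve by backward induction from round 5.
Round 5 (the candidate proposes): the employer will accept anything ≥ 0, so the candidate offers 0 and keeps 40.
Round 4 (the employer proposes): the candidate can get 40 next round, worth 0.94 × 40 = 37.6 now, so the employer offers 37.6, keeping 2.4.
Round 3 (the candidate proposes): the employer can get 2.4 next round, worth 0.88 × 2.4 = 2.112 now. The candidate offers 2.112 and keeps 40 − 2.112 = 37.888.
Round 2 (the employer proposes): the candidate can get 37.888 next round, worth 0.94 × 37.888 = 35.61472 now; the employer offers that and keeps 4.38528.
Round 1 (the candidate proposes): the employer can get 4.38528 next round, worth 0.88 × 4.38528 = 3.8590464 now, so the candidate offers 3.8590464, keeping 36.1409536.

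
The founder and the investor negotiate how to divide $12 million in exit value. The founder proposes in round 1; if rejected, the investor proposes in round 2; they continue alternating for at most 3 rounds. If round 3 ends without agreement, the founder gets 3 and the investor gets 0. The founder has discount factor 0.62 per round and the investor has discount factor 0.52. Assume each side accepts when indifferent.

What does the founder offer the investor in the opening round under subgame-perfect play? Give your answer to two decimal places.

Round 3 (the founder proposes): rejection yields 0 for the investor; the founder offers 0 and keeps 12.
Round 2 (the investor proposes): the founder can get 12 next round, worth 0.62 × 12 = 7.44 now; the investor offers that and keeps 4.56.
Round 1 (the founder proposes): the investor can get 4.56 next round, worth 0.52 × 4.56 = 2.3712 now; the founder offers that and keeps 9.6288.

2.37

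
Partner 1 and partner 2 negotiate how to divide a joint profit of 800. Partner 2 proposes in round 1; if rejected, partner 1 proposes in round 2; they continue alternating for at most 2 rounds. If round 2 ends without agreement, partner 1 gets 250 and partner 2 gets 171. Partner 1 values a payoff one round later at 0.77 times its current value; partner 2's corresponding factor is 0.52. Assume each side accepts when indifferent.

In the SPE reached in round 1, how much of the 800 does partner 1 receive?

484.33

Round 2 (partner 1 proposes): partner 2 gets 171 if talks fail, so partner 1 offers 171 and keeps 629.
Round 1 (partner 2 proposes): partner 1 can get 629 next round, worth 0.77 × 629 = 484.33 now. Partner 2 offers 484.33 and keeps 800 − 484.33 = 315.67.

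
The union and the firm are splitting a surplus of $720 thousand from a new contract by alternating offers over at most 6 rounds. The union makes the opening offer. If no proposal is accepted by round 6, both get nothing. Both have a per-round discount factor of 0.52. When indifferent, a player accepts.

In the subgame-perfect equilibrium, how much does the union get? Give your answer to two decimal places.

Round 6 (the firm proposes): the union will accept anything ≥ 0, so the firm offers 0 and keeps 720.
Round 5 (the union proposes): the firm can get 720 next round, worth 0.52 × 720 = 374.4 now. The union offers 374.4 and keeps 720 − 374.4 = 345.6.
Round 4 (the firm proposes): the union can get 345.6 next round, worth 0.52 × 345.6 = 179.712 now. The firm offers 179.712 and keeps 720 − 179.712 = 540.288.
Round 3 (the union proposes): the firm can get 540.288 next round, worth 0.52 × 540.288 = 280.94976 now, so the union offers 280.94976, keeping 439.05024.
Round 2 (the firm proposes): the union can get 439.05024 next round, worth 0.52 × 439.05024 = 228.3061248 now; the firm offers that and keeps 491.6938752.
Round 1 (the union proposes): the firm can get 491.6938752 next round, worth 0.52 × 491.6938752 = 255.680815104 now. The union offers 255.680815104 and keeps 720 − 255.680815104 = 464.319184896.

464.32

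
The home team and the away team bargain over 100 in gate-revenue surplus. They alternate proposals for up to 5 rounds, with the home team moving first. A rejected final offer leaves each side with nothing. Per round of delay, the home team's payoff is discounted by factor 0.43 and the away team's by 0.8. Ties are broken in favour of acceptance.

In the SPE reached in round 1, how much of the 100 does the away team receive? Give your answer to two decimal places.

Round 5 (the home team proposes): rejection yields 0 for the away team; the home team offers 0 and keeps 100.
Round 4 (the away team proposes): the home team can get 100 next round, worth 0.43 × 100 = 43 now; the away team offers that and keeps 57.
Round 3 (the home team proposes): the away team can get 57 next round, worth 0.8 × 57 = 45.6 now. The home team offers 45.6 and keeps 100 − 45.6 = 54.4.
Round 2 (the away team proposes): the home team can get 54.4 next round, worth 0.43 × 54.4 = 23.392 now; the away team offers that and keeps 76.608.
Round 1 (the home team proposes): the away team can get 76.608 next round, worth 0.8 × 76.608 = 61.2864 now, so the home team offers 61.2864, keeping 38.7136.

61.29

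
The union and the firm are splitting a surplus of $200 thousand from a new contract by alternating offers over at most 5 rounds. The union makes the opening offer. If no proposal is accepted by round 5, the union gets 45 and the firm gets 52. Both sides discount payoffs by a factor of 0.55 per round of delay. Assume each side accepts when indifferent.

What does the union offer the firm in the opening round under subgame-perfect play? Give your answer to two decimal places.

69.23

Round 5 (the union proposes): the firm gets 52 if talks fail, so the union offers 52 and keeps 148.
Round 4 (the firm proposes): the union can get 148 next round, worth 0.55 × 148 = 81.4 now. The firm offers 81.4 and keeps 200 − 81.4 = 118.6.
Round 3 (the union proposes): the firm can get 118.6 next round, worth 0.55 × 118.6 = 65.23 now, so the union offers 65.23, keeping 134.77.
Round 2 (the firm proposes): the union can get 134.77 next round, worth 0.55 × 134.77 = 74.1235 now. The firm offers 74.1235 and keeps 200 − 74.1235 = 125.8765.
Round 1 (the union proposes): the firm can get 125.8765 next round, worth 0.55 × 125.8765 = 69.232075 now. The union offers 69.232075 and keeps 200 − 69.232075 = 130.767925.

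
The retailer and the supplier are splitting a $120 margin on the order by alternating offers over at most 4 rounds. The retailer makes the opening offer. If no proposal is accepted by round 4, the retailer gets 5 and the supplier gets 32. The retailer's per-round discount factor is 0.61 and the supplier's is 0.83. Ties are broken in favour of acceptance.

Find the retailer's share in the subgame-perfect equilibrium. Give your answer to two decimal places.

Round 4 (the supplier proposes): the retailer gets 5 if talks fail, so the supplier offers 5 and keeps 115.
Round 3 (the retailer proposes): the supplier can get 115 next round, worth 0.83 × 115 = 95.45 now, so the retailer offers 95.45, keeping 24.55.
Round 2 (the supplier proposes): the retailer can get 24.55 next round, worth 0.61 × 24.55 = 14.9755 now; the supplier offers that and keeps 105.0245.
Round 1 (the retailer proposes): the supplier can get 105.0245 next round, worth 0.83 × 105.0245 = 87.170335 now. The retailer offers 87.170335 and keeps 120 − 87.170335 = 32.829665.

32.83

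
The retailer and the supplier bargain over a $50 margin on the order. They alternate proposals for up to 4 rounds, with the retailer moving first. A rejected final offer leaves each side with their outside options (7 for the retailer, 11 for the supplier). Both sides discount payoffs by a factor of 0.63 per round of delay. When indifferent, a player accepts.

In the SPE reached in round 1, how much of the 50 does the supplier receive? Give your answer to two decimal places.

22.41

Work backward from the last round.
Round 4 (the supplier proposes): the retailer gets 7 if talks fail, so the supplier offers 7 and keeps 43.
Round 3 (the retailer proposes): the supplier can get 43 next round, worth 0.63 × 43 = 27.09 now; the retailer offers that and keeps 22.91.
Round 2 (the supplier proposes): the retailer can get 22.91 next round, worth 0.63 × 22.91 = 14.4333 now; the supplier offers that and keeps 35.5667.
Round 1 (the retailer proposes): the supplier can get 35.5667 next round, worth 0.63 × 35.5667 = 22.407021 now. The retailer offers 22.407021 and keeps 50 − 22.407021 = 27.592979.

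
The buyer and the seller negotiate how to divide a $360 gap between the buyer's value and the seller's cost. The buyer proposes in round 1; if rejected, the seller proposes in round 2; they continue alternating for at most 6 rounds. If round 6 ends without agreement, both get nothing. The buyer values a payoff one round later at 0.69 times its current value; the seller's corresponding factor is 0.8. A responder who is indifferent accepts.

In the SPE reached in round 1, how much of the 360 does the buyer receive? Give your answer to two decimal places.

Round 6 (the seller proposes): the buyer will accept anything ≥ 0, so the seller offers 0 and keeps 360.
Round 5 (the buyer proposes): the seller can get 360 next round, worth 0.8 × 360 = 288 now; the buyer offers that and keeps 72.
Round 4 (the seller proposes): the buyer can get 72 next round, worth 0.69 × 72 = 49.68 now. The seller offers 49.68 and keeps 360 − 49.68 = 310.32.
Round 3 (the buyer proposes): the seller can get 310.32 next round, worth 0.8 × 310.32 = 248.256 now, so the buyer offers 248.256, keeping 111.744.
Round 2 (the seller proposes): the buyer can get 111.744 next round, worth 0.69 × 111.744 = 77.10336 now, so the seller offers 77.10336, keeping 282.89664.
Round 1 (the buyer proposes): the seller can get 282.89664 next round, worth 0.8 × 282.89664 = 226.317312 now. The buyer offers 226.317312 and keeps 360 − 226.317312 = 133.682688.

133.68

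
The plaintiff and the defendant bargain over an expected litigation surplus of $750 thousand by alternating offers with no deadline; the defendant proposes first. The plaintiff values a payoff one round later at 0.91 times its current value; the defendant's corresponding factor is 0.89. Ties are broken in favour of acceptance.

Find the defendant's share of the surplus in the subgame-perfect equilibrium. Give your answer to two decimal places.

Let x be the defendant's share when the defendant proposes and y be the plaintiff's share when the plaintiff proposes.
The plaintiff accepts iff offered ≥ 0.91·y, so x = 750 − 0.91y. Symmetrically y = 750 − 0.89x.
Substituting: x = 750 − 0.91(750 − 0.89x), giving x(1 − 0.89·0.91) = 750(1 − 0.91).
So x = 750 × 0.09 / 0.1901 ≈ 355.0763, and the plaintiff receives 750 − x ≈ 394.9237.

355.08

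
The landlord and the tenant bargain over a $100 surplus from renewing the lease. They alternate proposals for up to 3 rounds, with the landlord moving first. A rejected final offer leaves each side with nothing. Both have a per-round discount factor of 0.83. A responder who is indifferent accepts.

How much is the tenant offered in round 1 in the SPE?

14.11

Round 3 (the landlord proposes): the tenant will accept anything ≥ 0, so the landlord offers 0 and keeps 100.
Round 2 (the tenant proposes): the landlord can get 100 next round, worth 0.83 × 100 = 83 now. The tenant offers 83 and keeps 100 − 83 = 17.
Round 1 (the landlord proposes): the tenant can get 17 next round, worth 0.83 × 17 = 14.11 now, so the landlord offers 14.11, keeping 85.89.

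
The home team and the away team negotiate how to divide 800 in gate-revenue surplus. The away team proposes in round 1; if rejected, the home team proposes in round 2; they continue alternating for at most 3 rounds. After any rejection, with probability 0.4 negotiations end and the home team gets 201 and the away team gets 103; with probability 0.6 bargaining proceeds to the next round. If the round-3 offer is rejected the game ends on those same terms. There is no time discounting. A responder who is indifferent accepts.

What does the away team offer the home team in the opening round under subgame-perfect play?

By backward induction:
Round 3 (the away team proposes): the home team gets 201 if talks fail, so the away team offers 201 and keeps 599.
Round 2 (the home team proposes): rejecting gives the away team an expected 0.6 × 599 + 0.4 × 103 = 400.6. The home team offers 400.6 and keeps 800 − 400.6 = 399.4.
Round 1 (the away team proposes): rejecting gives the home team an expected 0.6 × 399.4 + 0.4 × 201 = 320.04. The away team offers 320.04 and keeps 800 − 320.04 = 479.96.

320.04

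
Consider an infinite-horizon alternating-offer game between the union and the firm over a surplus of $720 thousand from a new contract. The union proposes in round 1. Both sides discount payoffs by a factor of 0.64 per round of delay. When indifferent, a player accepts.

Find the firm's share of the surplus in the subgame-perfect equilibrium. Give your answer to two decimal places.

When the union proposes, the firm accepts any offer worth at least 0.64 times what the firm would get by proposing next round; and vice versa.
This gives x = 720 − 0.64y and y = 720 − 0.64x, where x and y are each side's share when it proposes.
Hence (1 − 0.64·0.64)x = 720(1 − 0.64), i.e. 0.5904·x = 259.2.
x ≈ 439.0244; the firm's share is 720 − x ≈ 280.9756.

280.98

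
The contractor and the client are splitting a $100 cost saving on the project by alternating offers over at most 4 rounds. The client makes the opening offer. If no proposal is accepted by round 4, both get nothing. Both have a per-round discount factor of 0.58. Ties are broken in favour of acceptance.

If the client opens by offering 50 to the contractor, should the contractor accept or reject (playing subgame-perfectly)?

Round 4 (the contractor proposes): rejection yields 0 for the client; the contractor offers 0 and keeps 100.
Round 3 (the client proposes): the contractor can get 100 next round, worth 0.58 × 100 = 58 now. The client offers 58 and keeps 100 − 58 = 42.
Round 2 (the contractor proposes): the client can get 42 next round, worth 0.58 × 42 = 24.36 now, so the contractor offers 24.36, keeping 75.64.
So by rejecting in round 1, the contractor gets 75.64 next round, worth 0.58 × 75.64 = 43.8712 now.
Offer 50 ≥ 43.8712, so the contractor accepts.

Accept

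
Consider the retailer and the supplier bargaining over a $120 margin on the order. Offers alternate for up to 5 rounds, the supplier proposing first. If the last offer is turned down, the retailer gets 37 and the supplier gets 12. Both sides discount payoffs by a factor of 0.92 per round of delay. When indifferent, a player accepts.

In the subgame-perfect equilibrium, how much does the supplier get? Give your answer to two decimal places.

77.19

Round 5 (the supplier proposes): the retailer gets 37 if talks fail, so the supplier offers 37 and keeps 83.
Round 4 (the retailer proposes): the supplier can get 83 next round, worth 0.92 × 83 = 76.36 now; the retailer offers that and keeps 43.64.
Round 3 (the supplier proposes): the retailer can get 43.64 next round, worth 0.92 × 43.64 = 40.1488 now. The supplier offers 40.1488 and keeps 120 − 40.1488 = 79.8512.
Round 2 (the retailer proposes): the supplier can get 79.8512 next round, worth 0.92 × 79.8512 = 73.463104 now; the retailer offers that and keeps 46.536896.
Round 1 (the supplier proposes): the retailer can get 46.536896 next round, worth 0.92 × 46.536896 = 42.81394432 now. The supplier offers 42.81394432 and keeps 120 − 42.81394432 = 77.18605568.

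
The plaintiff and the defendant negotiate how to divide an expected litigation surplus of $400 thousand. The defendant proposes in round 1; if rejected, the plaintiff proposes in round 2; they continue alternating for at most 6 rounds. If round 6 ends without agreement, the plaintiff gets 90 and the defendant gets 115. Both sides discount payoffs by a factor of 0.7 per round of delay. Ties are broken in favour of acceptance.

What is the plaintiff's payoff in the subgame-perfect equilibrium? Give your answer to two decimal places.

173.06

Round 6 (the plaintiff proposes): the defendant gets 115 if talks fail, so the plaintiff offers 115 and keeps 285.
Round 5 (the defendant proposes): the plaintiff can get 285 next round, worth 0.7 × 285 = 199.5 now; the defendant offers that and keeps 200.5.
Round 4 (the plaintiff proposes): the defendant can get 200.5 next round, worth 0.7 × 200.5 = 140.35 now. The plaintiff offers 140.35 and keeps 400 − 140.35 = 259.65.
Round 3 (the defendant proposes): the plaintiff can get 259.65 next round, worth 0.7 × 259.65 = 181.755 now; the defendant offers that and keeps 218.245.
Round 2 (the plaintiff proposes): the defendant can get 218.245 next round, worth 0.7 × 218.245 = 152.7715 now, so the plaintiff offers 152.7715, keeping 247.2285.
Round 1 (the defendant proposes): the plaintiff can get 247.2285 next round, worth 0.7 × 247.2285 = 173.05995 now, so the defendant offers 173.05995, keeping 226.94005.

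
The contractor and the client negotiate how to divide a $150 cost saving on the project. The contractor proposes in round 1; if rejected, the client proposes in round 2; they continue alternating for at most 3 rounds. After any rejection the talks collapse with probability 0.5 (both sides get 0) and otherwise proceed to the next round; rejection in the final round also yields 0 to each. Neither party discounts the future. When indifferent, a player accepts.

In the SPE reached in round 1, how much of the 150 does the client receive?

Round 3 (the contractor proposes): the client will accept anything ≥ 0, so the contractor offers 0 and keeps 150.
Round 2 (the client proposes): rejecting gives the contractor an expected 0.5 × 150 = 75; the client offers that and keeps 75.
Round 1 (the contractor proposes): rejecting gives the client an expected 0.5 × 75 = 37.5; the contractor offers that and keeps 112.5.

37.5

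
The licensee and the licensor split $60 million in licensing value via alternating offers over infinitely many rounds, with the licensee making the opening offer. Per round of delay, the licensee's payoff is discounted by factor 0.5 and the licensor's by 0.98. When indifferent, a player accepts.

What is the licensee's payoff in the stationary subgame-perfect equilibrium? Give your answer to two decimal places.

Let x be the licensee's share when the licensee proposes and y be the licensor's share when the licensor proposes.
The licensor accepts iff offered ≥ 0.98·y, so x = 60 − 0.98y. Symmetrically y = 60 − 0.5x.
Substituting: x = 60 − 0.98(60 − 0.5x), giving x(1 − 0.5·0.98) = 60(1 − 0.98).
So x = 60 × 0.02 / 0.51 ≈ 2.3529, and the licensor receives 60 − x ≈ 57.6471.

2.35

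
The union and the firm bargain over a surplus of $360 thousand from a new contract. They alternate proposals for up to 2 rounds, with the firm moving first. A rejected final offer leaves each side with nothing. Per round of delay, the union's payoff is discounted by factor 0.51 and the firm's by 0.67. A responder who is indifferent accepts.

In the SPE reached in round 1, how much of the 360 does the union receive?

183.6

Round 2 (the union proposes): the firm will accept anything ≥ 0, so the union offers 0 and keeps 360.
Round 1 (the firm proposes): the union can get 360 next round, worth 0.51 × 360 = 183.6 now, so the firm offers 183.6, keeping 176.4.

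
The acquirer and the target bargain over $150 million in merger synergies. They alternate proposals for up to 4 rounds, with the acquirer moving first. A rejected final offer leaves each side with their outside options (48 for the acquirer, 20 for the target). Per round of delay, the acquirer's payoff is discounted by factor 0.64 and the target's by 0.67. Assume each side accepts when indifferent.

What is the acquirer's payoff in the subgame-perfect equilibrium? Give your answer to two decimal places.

84.52

Solve by backward induction from round 4.
Round 4 (the target proposes): the acquirer gets 48 if talks fail, so the target offers 48 and keeps 102.
Round 3 (the acquirer proposes): the target can get 102 next round, worth 0.67 × 102 = 68.34 now. The acquirer offers 68.34 and keeps 150 − 68.34 = 81.66.
Round 2 (the target proposes): the acquirer can get 81.66 next round, worth 0.64 × 81.66 = 52.2624 now; the target offers that and keeps 97.7376.
Round 1 (the acquirer proposes): the target can get 97.7376 next round, worth 0.67 × 97.7376 = 65.484192 now. The acquirer offers 65.484192 and keeps 150 − 65.484192 = 84.515808.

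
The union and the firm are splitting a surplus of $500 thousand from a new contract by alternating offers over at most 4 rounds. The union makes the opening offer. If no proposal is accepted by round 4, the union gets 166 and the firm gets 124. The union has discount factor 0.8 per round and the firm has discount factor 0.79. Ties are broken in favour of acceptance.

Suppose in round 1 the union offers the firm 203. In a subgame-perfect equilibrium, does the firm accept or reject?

Reject

Round 4 (the firm proposes): the union gets 166 if talks fail, so the firm offers 166 and keeps 334.
Round 3 (the union proposes): the firm can get 334 next round, worth 0.79 × 334 = 263.86 now; the union offers that and keeps 236.14.
Round 2 (the firm proposes): the union can get 236.14 next round, worth 0.8 × 236.14 = 188.912 now. The firm offers 188.912 and keeps 500 − 188.912 = 311.088.
So by rejecting in round 1, the firm gets 311.088 next round, worth 0.79 × 311.088 = 245.75952 now.
Offer 203 < 245.75952, so the firm rejects.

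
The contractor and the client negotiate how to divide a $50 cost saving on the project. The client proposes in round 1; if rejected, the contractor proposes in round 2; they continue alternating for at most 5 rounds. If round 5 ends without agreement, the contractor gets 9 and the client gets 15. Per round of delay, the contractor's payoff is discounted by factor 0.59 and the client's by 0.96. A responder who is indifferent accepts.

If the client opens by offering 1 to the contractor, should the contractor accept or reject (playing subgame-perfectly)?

Round 5 (the client proposes): the contractor gets 9 if talks fail, so the client offers 9 and keeps 41.
Round 4 (the contractor proposes): the client can get 41 next round, worth 0.96 × 41 = 39.36 now; the contractor offers that and keeps 10.64.
Round 3 (the client proposes): the contractor can get 10.64 next round, worth 0.59 × 10.64 = 6.2776 now; the client offers that and keeps 43.7224.
Round 2 (the contractor proposes): the client can get 43.7224 next round, worth 0.96 × 43.7224 = 41.973504 now, so the contractor offers 41.973504, keeping 8.026496.
So by rejecting in round 1, the contractor gets 8.026496 next round, worth 0.59 × 8.026496 = 4.73563264 now.
Offer 1 < 4.73563264, so the contractor rejects.

Reject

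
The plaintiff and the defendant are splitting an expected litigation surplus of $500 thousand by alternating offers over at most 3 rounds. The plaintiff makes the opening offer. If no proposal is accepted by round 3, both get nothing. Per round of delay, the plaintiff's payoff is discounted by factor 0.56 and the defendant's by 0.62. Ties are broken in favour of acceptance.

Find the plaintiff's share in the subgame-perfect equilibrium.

363.6

Round 3 (the plaintiff proposes): rejection yields 0 for the defendant; the plaintiff offers 0 and keeps 500.
Round 2 (the defendant proposes): the plaintiff can get 500 next round, worth 0.56 × 500 = 280 now; the defendant offers that and keeps 220.
Round 1 (the plaintiff proposes): the defendant can get 220 next round, worth 0.62 × 220 = 136.4 now; the plaintiff offers that and keeps 363.6.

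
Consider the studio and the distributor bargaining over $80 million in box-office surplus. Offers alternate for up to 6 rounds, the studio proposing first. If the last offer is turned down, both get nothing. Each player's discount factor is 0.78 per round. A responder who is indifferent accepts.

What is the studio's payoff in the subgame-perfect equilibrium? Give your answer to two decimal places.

34.82

Round 6 (the distributor proposes): rejection yields 0 for the studio; the distributor offers 0 and keeps 80.
Round 5 (the studio proposes): the distributor can get 80 next round, worth 0.78 × 80 = 62.4 now, so the studio offers 62.4, keeping 17.6.
Round 4 (the distributor proposes): the studio can get 17.6 next round, worth 0.78 × 17.6 = 13.728 now, so the distributor offers 13.728, keeping 66.272.
Round 3 (the studio proposes): the distributor can get 66.272 next round, worth 0.78 × 66.272 = 51.69216 now. The studio offers 51.69216 and keeps 80 − 51.69216 = 28.30784.
Round 2 (the distributor proposes): the studio can get 28.30784 next round, worth 0.78 × 28.30784 = 22.0801152 now; the distributor offers that and keeps 57.9198848.
Round 1 (the studio proposes): the distributor can get 57.9198848 next round, worth 0.78 × 57.9198848 = 45.177510144 now. The studio offers 45.177510144 and keeps 80 − 45.177510144 = 34.822489856.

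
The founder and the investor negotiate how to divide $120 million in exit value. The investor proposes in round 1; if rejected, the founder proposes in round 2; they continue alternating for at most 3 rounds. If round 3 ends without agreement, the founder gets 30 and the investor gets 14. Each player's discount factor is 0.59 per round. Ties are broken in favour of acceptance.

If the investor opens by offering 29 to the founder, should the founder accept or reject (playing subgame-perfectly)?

Reject

Round 3 (the investor proposes): the founder gets 30 if talks fail, so the investor offers 30 and keeps 90.
Round 2 (the founder proposes): the investor can get 90 next round, worth 0.59 × 90 = 53.1 now; the founder offers that and keeps 66.9.
So by rejecting in round 1, the founder gets 66.9 next round, worth 0.59 × 66.9 = 39.471 now.
Offer 29 < 39.471, so the founder rejects.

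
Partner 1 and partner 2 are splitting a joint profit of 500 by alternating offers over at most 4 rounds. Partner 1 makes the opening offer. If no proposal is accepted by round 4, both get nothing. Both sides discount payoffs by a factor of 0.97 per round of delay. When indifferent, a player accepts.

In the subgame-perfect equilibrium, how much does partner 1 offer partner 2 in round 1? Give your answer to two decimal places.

Round 4 (partner 2 proposes): partner 1 will accept anything ≥ 0, so partner 2 offers 0 and keeps 500.
Round 3 (partner 1 proposes): partner 2 can get 500 next round, worth 0.97 × 500 = 485 now, so partner 1 offers 485, keeping 15.
Round 2 (partner 2 proposes): partner 1 can get 15 next round, worth 0.97 × 15 = 14.55 now; partner 2 offers that and keeps 485.45.
Round 1 (partner 1 proposes): partner 2 can get 485.45 next round, worth 0.97 × 485.45 = 470.8865 now; partner 1 offers that and keeps 29.1135.

470.89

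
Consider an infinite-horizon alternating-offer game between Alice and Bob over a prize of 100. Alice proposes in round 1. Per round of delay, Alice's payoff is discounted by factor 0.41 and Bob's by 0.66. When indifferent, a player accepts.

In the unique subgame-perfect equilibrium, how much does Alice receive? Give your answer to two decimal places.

46.61

In a stationary SPE each proposer offers the other exactly their discounted continuation value.
If Alice keeps x when proposing and Bob keeps y when proposing, then x = 100 − 0.66y and y = 100 − 0.41x.
Solving: x = 100(1 − 0.66) / (1 − 0.41·0.66) = 34 / 0.7294 ≈ 46.6137.
Bob gets 100 − 46.6137 ≈ 53.3863.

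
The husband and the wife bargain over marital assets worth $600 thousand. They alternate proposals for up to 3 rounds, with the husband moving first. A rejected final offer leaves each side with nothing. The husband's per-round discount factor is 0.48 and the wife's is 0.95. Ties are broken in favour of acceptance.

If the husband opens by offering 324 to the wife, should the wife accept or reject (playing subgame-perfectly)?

Accept

Round 3 (the husband proposes): the wife will accept anything ≥ 0, so the husband offers 0 and keeps 600.
Round 2 (the wife proposes): the husband can get 600 next round, worth 0.48 × 600 = 288 now. The wife offers 288 and keeps 600 − 288 = 312.
So by rejecting in round 1, the wife gets 312 next round, worth 0.95 × 312 = 296.4 now.
Offer 324 ≥ 296.4, so the wife accepts.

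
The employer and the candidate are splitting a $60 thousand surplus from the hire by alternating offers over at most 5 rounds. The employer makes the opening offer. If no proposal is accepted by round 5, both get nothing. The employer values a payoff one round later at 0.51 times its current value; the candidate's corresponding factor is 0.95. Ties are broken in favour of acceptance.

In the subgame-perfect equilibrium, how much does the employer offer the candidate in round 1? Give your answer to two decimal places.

Work backward from the last round.
Round 5 (the employer proposes): the candidate will accept anything ≥ 0, so the employer offers 0 and keeps 60.
Round 4 (the candidate proposes): the employer can get 60 next round, worth 0.51 × 60 = 30.6 now; the candidate offers that and keeps 29.4.
Round 3 (the employer proposes): the candidate can get 29.4 next round, worth 0.95 × 29.4 = 27.93 now; the employer offers that and keeps 32.07.
Round 2 (the candidate proposes): the employer can get 32.07 next round, worth 0.51 × 32.07 = 16.3557 now; the candidate offers that and keeps 43.6443.
Round 1 (the employer proposes): the candidate can get 43.6443 next round, worth 0.95 × 43.6443 = 41.462085 now; the employer offers that and keeps 18.537915.

41.46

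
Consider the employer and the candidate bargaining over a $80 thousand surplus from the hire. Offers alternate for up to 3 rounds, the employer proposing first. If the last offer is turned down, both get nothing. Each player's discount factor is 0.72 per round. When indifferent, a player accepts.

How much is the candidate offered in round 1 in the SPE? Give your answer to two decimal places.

Solve by backward induction from round 3.
Round 3 (the employer proposes): rejection yields 0 for the candidate; the employer offers 0 and keeps 80.
Round 2 (the candidate proposes): the employer can get 80 next round, worth 0.72 × 80 = 57.6 now; the candidate offers that and keeps 22.4.
Round 1 (the employer proposes): the candidate can get 22.4 next round, worth 0.72 × 22.4 = 16.128 now, so the employer offers 16.128, keeping 63.872.

16.13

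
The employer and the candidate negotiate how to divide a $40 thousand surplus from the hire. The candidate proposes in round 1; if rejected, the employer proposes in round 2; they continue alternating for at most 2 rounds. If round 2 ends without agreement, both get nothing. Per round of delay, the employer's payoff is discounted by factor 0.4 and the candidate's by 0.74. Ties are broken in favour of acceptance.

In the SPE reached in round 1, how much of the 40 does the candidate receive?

24

Round 2 (the employer proposes): rejection yields 0 for the candidate; the employer offers 0 and keeps 40.
Round 1 (the candidate proposes): the employer can get 40 next round, worth 0.4 × 40 = 16 now; the candidate offers that and keeps 24.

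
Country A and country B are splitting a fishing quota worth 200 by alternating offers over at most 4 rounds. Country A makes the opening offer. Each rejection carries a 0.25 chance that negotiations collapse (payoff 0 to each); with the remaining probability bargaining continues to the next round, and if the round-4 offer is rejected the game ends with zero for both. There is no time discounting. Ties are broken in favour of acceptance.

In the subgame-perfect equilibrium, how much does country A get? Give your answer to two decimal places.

78.13

Round 4 (country B proposes): rejection yields 0 for country A; country B offers 0 and keeps 200.
Round 3 (country A proposes): rejecting gives country B an expected 0.75 × 200 = 150; country A offers that and keeps 50.
Round 2 (country B proposes): rejecting gives country A an expected 0.75 × 50 = 37.5, so country B offers 37.5, keeping 162.5.
Round 1 (country A proposes): rejecting gives country B an expected 0.75 × 162.5 = 121.875. Country A offers 121.875 and keeps 200 − 121.875 = 78.125.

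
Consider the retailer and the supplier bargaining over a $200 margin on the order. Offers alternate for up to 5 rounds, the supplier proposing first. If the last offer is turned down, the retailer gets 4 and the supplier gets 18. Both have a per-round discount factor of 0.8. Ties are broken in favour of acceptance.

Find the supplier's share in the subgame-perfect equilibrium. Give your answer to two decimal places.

145.88

Round 5 (the supplier proposes): the retailer gets 4 if talks fail, so the supplier offers 4 and keeps 196.
Round 4 (the retailer proposes): the supplier can get 196 next round, worth 0.8 × 196 = 156.8 now, so the retailer offers 156.8, keeping 43.2.
Round 3 (the supplier proposes): the retailer can get 43.2 next round, worth 0.8 × 43.2 = 34.56 now, so the supplier offers 34.56, keeping 165.44.
Round 2 (the retailer proposes): the supplier can get 165.44 next round, worth 0.8 × 165.44 = 132.352 now. The retailer offers 132.352 and keeps 200 − 132.352 = 67.648.
Round 1 (the supplier proposes): the retailer can get 67.648 next round, worth 0.8 × 67.648 = 54.1184 now; the supplier offers that and keeps 145.8816.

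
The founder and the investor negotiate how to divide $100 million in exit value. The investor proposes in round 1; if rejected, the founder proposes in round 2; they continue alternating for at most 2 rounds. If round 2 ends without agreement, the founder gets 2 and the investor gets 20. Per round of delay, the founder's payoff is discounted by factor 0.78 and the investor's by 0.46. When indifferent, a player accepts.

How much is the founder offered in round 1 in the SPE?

62.4

Round 2 (the founder proposes): the investor gets 20 if talks fail, so the founder offers 20 and keeps 80.
Round 1 (the investor proposes): the founder can get 80 next round, worth 0.78 × 80 = 62.4 now, so the investor offers 62.4, keeping 37.6.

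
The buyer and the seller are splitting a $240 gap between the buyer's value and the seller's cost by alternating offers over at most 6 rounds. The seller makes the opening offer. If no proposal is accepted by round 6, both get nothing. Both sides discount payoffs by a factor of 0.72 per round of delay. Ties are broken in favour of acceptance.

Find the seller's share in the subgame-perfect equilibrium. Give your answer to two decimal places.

120.10

By backward induction:
Round 6 (the buyer proposes): the seller will accept anything ≥ 0, so the buyer offers 0 and keeps 240.
Round 5 (the seller proposes): the buyer can get 240 next round, worth 0.72 × 240 = 172.8 now, so the seller offers 172.8, keeping 67.2.
Round 4 (the buyer proposes): the seller can get 67.2 next round, worth 0.72 × 67.2 = 48.384 now. The buyer offers 48.384 and keeps 240 − 48.384 = 191.616.
Round 3 (the seller proposes): the buyer can get 191.616 next round, worth 0.72 × 191.616 = 137.96352 now; the seller offers that and keeps 102.03648.
Round 2 (the buyer proposes): the seller can get 102.03648 next round, worth 0.72 × 102.03648 = 73.4662656 now; the buyer offers that and keeps 166.5337344.
Round 1 (the seller proposes): the buyer can get 166.5337344 next round, worth 0.72 × 166.5337344 = 119.904288768 now; the seller offers that and keeps 120.095711232.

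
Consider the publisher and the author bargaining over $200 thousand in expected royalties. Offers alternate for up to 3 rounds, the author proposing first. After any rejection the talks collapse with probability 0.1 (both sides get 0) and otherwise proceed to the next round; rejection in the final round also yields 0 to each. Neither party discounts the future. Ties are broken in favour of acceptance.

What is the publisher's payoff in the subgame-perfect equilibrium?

Round 3 (the author proposes): rejection yields 0 for the publisher; the author offers 0 and keeps 200.
Round 2 (the publisher proposes): rejecting gives the author an expected 0.9 × 200 = 180; the publisher offers that and keeps 20.
Round 1 (the author proposes): rejecting gives the publisher an expected 0.9 × 20 = 18; the author offers that and keeps 182.

18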